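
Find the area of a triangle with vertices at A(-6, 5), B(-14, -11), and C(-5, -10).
Using the coordinate formula: Area = (1/2)|x₁(y₂-y₃) + x₂(y₃-y₁) + x₃(y₁-y₂)|
Area = (1/2)|(-6)((-11)-(-10)) + (-14)((-10)-5) + (-5)(5-(-11))|
Area = (1/2)|(-6)*(-1) + (-14)*(-15) + (-5)*16|
Area = (1/2)|6 + 210 + (-80)|
Area = (1/2)*136 = 68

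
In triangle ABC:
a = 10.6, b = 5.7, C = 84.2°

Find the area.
Using A = ½ab·sin(C):
A = ½·10.6·5.7·sin(84.2°) = ½·60.42·0.994881 = 30.06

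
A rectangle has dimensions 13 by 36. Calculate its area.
Area = length * width
Area = 13 * 36
Area = 468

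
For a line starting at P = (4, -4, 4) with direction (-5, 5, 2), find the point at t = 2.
P(2) = (4 + (-5)(2), -4 + 5(2), 4 + 2(2)) = (-6, 6, 8)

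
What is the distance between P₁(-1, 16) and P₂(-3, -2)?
Using the distance formula: d = sqrt((x₂-x₁)² + (y₂-y₁)²)
dx = (-3) - (-1) = -2
dy = (-2) - 16 = -18
d = sqrt((-2)² + (-18)²) = sqrt(4 + 324) = sqrt(328) = 18.11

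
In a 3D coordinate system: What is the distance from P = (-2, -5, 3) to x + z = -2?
d = |1(-2) + 0(-5) + 1(3) - (-2)| / √(1² + 0² + 1²) = 3/√2 = 2.121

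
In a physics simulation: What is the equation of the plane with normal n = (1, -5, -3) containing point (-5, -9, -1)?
d = n·P = (1)(-5) + (-5)(-9) + (-3)(-1) = 43
Plane: x - 5y - 3z = 43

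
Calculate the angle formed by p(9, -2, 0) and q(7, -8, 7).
p·q = 79, |p|² = 85, |q|² = 162
cos θ = 79/√13770 ≈ 0.6732
θ ≈ 47.68°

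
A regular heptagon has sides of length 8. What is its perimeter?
Perimeter = number of sides * side length
Perimeter = 7 * 8
Perimeter = 56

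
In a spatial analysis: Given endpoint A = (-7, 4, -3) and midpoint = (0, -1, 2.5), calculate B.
B = (2×0 - (-7), 2×(-1) - 4, 2×2.5 - (-3)) = (7, -6, 8)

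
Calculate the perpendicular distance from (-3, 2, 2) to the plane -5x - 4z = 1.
d = |(-5)(-3) + 0(2) + (-4)(2) - (1)| / √((-5)² + 0² + (-4)²) = 6/√41 = 0.937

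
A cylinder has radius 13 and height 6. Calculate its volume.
Volume = pi * r² * h
Volume = pi * 13² * 6
Volume = pi * 169 * 6
Volume = pi * 1014
Volume = 3185.57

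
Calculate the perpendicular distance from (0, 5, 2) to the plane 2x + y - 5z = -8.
d = |2(0) + 1(5) + (-5)(2) - (-8)| / √(2² + 1² + (-5)²) = 3/√30 = 0.5477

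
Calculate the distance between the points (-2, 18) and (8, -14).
Using the distance formula: d = sqrt((x₂-x₁)² + (y₂-y₁)²)
dx = 8 - (-2) = 10
dy = (-14) - 18 = -32
d = sqrt(10² + (-32)²) = sqrt(100 + 1024) = sqrt(1124) = 33.53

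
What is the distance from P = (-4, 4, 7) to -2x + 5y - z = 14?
d = |(-2)(-4) + 5(4) + (-1)(7) - (14)| / √((-2)² + 5² + (-1)²) = 7/√30 = 1.278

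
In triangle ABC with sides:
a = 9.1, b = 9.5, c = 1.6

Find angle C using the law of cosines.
cos(C) = (a² + b² - c²)/(2ab)
cos(C) = (9.1² + 9.5² - 1.6²)/(2·9.1·9.5) = 170.5/172.9 = 0.986119
C = arccos(0.986119) = 9.558°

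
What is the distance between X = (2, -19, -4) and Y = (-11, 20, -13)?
d = √[(-13)² + (39)² + (-9)²] = √1771 = 42.08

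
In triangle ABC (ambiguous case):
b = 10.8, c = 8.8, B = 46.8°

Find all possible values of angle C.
sin(C)/c = sin(B)/b  →  sin(C) = c·sin(B)/b = 8.8·sin(46.8°)/10.8 = 0.593974
C₁ = arcsin(0.593974) = 36.44°,  C₂ = 180° - C₁ = 143.56°
Check C₂: A = 180° - 46.8° - 143.56° = -10.36° ≤ 0, rejected
C = 36.44° (one solution)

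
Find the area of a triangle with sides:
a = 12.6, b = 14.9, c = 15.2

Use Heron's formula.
s = (a+b+c)/2 = (12.6+14.9+15.2)/2 = 21.35
A = √(s(s-a)(s-b)(s-c)) = √(21.35·8.75·6.45·6.15)
A = √7410.38 = 86.08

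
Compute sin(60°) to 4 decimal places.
sin(60 degrees) = sqrt(3)/2
Decimal approximation: 0.866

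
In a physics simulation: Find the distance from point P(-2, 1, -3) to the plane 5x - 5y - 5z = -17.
d = |5(-2) + (-5)(1) + (-5)(-3) - (-17)| / √(5² + (-5)² + (-5)²) = 17/√75 = 1.963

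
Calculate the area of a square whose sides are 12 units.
Area = s²
Area = 12²
Area = 144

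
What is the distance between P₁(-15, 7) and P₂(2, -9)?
Using the distance formula: d = sqrt((x₂-x₁)² + (y₂-y₁)²)
dx = 2 - (-15) = 17
dy = (-9) - 7 = -16
d = sqrt(17² + (-16)²) = sqrt(289 + 256) = sqrt(545) = 23.35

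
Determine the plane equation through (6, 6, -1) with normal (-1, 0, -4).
d = n·P = (-1)(6) + (0)(6) + (-4)(-1) = -2
Plane: -x - 4z = -2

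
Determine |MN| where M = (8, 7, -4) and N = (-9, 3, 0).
d = √[(-17)² + (-4)² + (4)²] = √321 = 17.92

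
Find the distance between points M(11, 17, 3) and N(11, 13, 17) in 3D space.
d = √[(0)² + (-4)² + (14)²] = √212 = 14.56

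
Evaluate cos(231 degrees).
cos(231 degrees) = -0.6293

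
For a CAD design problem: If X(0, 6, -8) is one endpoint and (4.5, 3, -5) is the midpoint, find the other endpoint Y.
Y = (2×4.5 - 0, 2×3 - 6, 2×(-5) - (-8)) = (9, 0, -2)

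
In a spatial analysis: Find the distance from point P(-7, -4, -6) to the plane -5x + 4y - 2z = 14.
d = |(-5)(-7) + 4(-4) + (-2)(-6) - (14)| / √((-5)² + 4² + (-2)²) = 17/√45 = 2.534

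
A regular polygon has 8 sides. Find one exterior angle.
Exterior angle of a regular n-gon = 360/n
Exterior angle = 360/8
Exterior angle = 45 degrees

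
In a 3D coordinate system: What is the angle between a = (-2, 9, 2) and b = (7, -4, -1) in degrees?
a·b = -52, |a|² = 89, |b|² = 66
cos θ = -52/√5874 ≈ -0.6785
θ ≈ 132.7°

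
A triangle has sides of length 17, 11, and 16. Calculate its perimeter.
Perimeter = sum of all sides
Perimeter = 17 + 11 + 16
Perimeter = 44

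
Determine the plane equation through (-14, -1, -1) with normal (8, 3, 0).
d = n·P = (8)(-14) + (3)(-1) + (0)(-1) = -115
Plane: 8x + 3y = -115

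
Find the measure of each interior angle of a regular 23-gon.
Interior angle of a regular n-gon = (n-2)*180/n
Interior angle = (23-2)*180/23
Interior angle = 21*180/23
Interior angle = 3780/23
Interior angle = 164.35 degrees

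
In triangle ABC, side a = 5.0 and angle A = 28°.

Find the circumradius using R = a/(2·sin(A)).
R = a/(2·sin(A)) = 5.0/(2·sin(28°))
R = 5.0/(2·0.469472) = 5.0/0.938943 = 5.325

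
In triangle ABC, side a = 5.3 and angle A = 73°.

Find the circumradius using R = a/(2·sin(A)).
R = a/(2·sin(A)) = 5.3/(2·sin(73°))
R = 5.3/(2·0.956305) = 5.3/1.912610 = 2.771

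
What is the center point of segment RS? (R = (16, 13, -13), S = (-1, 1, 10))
Midpoint = ((16-1)/2, (13+1)/2, (-13+10)/2) = (7.5, 7, -1.5)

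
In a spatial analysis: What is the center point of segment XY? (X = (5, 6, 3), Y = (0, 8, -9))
Midpoint = ((5+0)/2, (6+8)/2, (3-9)/2) = (2.5, 7, -3)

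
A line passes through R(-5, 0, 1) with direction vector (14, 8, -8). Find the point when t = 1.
P(1) = (-5 + 14(1), 0 + 8(1), 1 + (-8)(1)) = (9, 8, -7)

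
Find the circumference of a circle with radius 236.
Circumference = 2 * pi * r
Circumference = 2 * pi * 236
Circumference = 1482.83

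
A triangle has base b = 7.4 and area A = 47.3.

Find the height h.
A = ½bh  →  h = 2A/b
h = 2·47.3/7.4 = 12.78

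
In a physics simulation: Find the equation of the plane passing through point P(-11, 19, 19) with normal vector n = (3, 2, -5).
d = n·P = (3)(-11) + (2)(19) + (-5)(19) = -90
Plane: 3x + 2y - 5z = -90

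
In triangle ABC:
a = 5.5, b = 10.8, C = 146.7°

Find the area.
Using A = ½ab·sin(C):
A = ½·5.5·10.8·sin(146.7°) = ½·59.4·0.549023 = 16.31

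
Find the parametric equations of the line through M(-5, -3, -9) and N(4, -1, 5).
Direction vector d = N - M = (9, 2, 14)
x = -5 + 9t, y = -3 + 2t, z = -9 + 14t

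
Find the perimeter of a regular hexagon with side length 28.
Perimeter = number of sides * side length
Perimeter = 6 * 28
Perimeter = 168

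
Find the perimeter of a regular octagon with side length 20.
Perimeter = number of sides * side length
Perimeter = 8 * 20
Perimeter = 160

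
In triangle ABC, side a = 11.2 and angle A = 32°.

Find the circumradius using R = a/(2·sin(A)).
R = a/(2·sin(A)) = 11.2/(2·sin(32°))
R = 11.2/(2·0.529919) = 11.2/1.059839 = 10.57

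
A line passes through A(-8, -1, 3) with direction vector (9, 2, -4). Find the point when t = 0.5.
P(0.5) = (-8 + 9(0.5), -1 + 2(0.5), 3 + (-4)(0.5)) = (-3.5, 0, 1)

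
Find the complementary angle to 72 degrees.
Complementary angles sum to 90 degrees.
Other angle = 90 - 72
Other angle = 18 degrees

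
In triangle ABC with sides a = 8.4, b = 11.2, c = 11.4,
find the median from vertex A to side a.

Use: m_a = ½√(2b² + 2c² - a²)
m_a = ½√(2·11.2² + 2·11.4² - 8.4²)
m_a = ½√(250.88 + 259.92 - 70.56) = ½√440.24 = 10.49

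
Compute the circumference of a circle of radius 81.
Circumference = 2 * pi * r
Circumference = 2 * pi * 81
Circumference = 508.94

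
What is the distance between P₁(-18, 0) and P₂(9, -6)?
Using the distance formula: d = sqrt((x₂-x₁)² + (y₂-y₁)²)
dx = 9 - (-18) = 27
dy = (-6) - 0 = -6
d = sqrt(27² + (-6)²) = sqrt(729 + 36) = sqrt(765) = 27.66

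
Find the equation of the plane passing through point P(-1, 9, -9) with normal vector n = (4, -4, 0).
d = n·P = (4)(-1) + (-4)(9) + (0)(-9) = -40
Plane: 4x - 4y = -40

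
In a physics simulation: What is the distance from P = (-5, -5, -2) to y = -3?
d = |0(-5) + 1(-5) + 0(-2) - (-3)| / √(0² + 1² + 0²) = 2/√1 = 2.0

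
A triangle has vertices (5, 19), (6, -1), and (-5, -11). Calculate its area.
Using the coordinate formula: Area = (1/2)|x₁(y₂-y₃) + x₂(y₃-y₁) + x₃(y₁-y₂)|
Area = (1/2)|5((-1)-(-11)) + 6((-11)-19) + (-5)(19-(-1))|
Area = (1/2)|5*10 + 6*(-30) + (-5)*20|
Area = (1/2)|50 + (-180) + (-100)|
Area = (1/2)*230 = 115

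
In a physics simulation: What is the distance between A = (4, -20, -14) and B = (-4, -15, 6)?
d = √[(-8)² + (5)² + (20)²] = √489 = 22.11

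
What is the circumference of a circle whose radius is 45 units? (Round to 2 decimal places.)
Circumference = 2 * pi * r
Circumference = 2 * pi * 45
Circumference = 282.74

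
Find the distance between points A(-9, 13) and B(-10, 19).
Using the distance formula: d = sqrt((x₂-x₁)² + (y₂-y₁)²)
dx = (-10) - (-9) = -1
dy = 19 - 13 = 6
d = sqrt((-1)² + 6²) = sqrt(1 + 36) = sqrt(37) = 6.08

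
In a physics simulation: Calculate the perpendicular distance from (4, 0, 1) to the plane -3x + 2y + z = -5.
d = |(-3)(4) + 2(0) + 1(1) - (-5)| / √((-3)² + 2² + 1²) = 6/√14 = 1.604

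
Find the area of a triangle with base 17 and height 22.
Area = (1/2) * base * height
Area = (1/2) * 17 * 22
Area = 187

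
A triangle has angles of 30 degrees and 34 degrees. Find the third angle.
Sum of angles in a triangle = 180 degrees
Third angle = 180 - 30 - 34
Third angle = 116 degrees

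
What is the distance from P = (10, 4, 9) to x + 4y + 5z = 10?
d = |1(10) + 4(4) + 5(9) - (10)| / √(1² + 4² + 5²) = 61/√42 = 9.413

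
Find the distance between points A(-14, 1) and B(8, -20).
Using the distance formula: d = sqrt((x₂-x₁)² + (y₂-y₁)²)
dx = 8 - (-14) = 22
dy = (-20) - 1 = -21
d = sqrt(22² + (-21)²) = sqrt(484 + 441) = sqrt(925) = 30.41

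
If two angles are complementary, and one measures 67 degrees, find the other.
Complementary angles sum to 90 degrees.
Other angle = 90 - 67
Other angle = 23 degrees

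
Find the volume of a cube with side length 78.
Volume = s³
Volume = 78³
Volume = 474552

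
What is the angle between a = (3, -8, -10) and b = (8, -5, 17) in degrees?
a·b = -106, |a|² = 173, |b|² = 378
cos θ = -106/√65394 ≈ -0.4145
θ ≈ 114.5°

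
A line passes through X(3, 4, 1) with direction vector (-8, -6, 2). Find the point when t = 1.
P(1) = (3 + (-8)(1), 4 + (-6)(1), 1 + 2(1)) = (-5, -2, 3)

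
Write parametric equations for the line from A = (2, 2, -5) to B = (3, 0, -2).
Direction vector d = B - A = (1, -2, 3)
x = 2 + t, y = 2 - 2t, z = -5 + 3t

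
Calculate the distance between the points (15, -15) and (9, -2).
Using the distance formula: d = sqrt((x₂-x₁)² + (y₂-y₁)²)
dx = 9 - 15 = -6
dy = (-2) - (-15) = 13
d = sqrt((-6)² + 13²) = sqrt(36 + 169) = sqrt(205) = 14.32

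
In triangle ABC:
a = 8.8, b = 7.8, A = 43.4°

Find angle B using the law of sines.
sin(B)/b = sin(A)/a
sin(B) = b·sin(A)/a = 7.8·sin(43.4°)/8.8 = 0.609009
B = arcsin(0.609009) = 37.52°  (b ≤ a, so B ≤ A and the acute solution is unique)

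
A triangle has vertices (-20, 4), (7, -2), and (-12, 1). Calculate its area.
Using the coordinate formula: Area = (1/2)|x₁(y₂-y₃) + x₂(y₃-y₁) + x₃(y₁-y₂)|
Area = (1/2)|(-20)((-2)-1) + 7(1-4) + (-12)(4-(-2))|
Area = (1/2)|(-20)*(-3) + 7*(-3) + (-12)*6|
Area = (1/2)|60 + (-21) + (-72)|
Area = (1/2)*33 = 16.50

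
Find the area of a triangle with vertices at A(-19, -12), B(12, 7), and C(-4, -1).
Using the coordinate formula: Area = (1/2)|x₁(y₂-y₃) + x₂(y₃-y₁) + x₃(y₁-y₂)|
Area = (1/2)|(-19)(7-(-1)) + 12((-1)-(-12)) + (-4)((-12)-7)|
Area = (1/2)|(-19)*8 + 12*11 + (-4)*(-19)|
Area = (1/2)|(-152) + 132 + 76|
Area = (1/2)*56 = 28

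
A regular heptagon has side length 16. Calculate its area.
For a regular 7-gon with side length s = 16:
Apothem a = s / (2*tan(pi/7)) = 16 / (2*tan(pi/7)) ≈ 16.6122
Perimeter P = 7 * 16 = 112
Area = (1/2) * P * a = (1/2) * 112 * 16.6122 = 930.28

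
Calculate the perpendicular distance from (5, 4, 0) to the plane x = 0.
d = |1(5) + 0(4) + 0(0) - (0)| / √(1² + 0² + 0²) = 5/√1 = 5.0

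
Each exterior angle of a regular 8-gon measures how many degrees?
Exterior angle of a regular n-gon = 360/n
Exterior angle = 360/8
Exterior angle = 45 degrees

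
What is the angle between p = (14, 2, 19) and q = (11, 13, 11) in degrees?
p·q = 389, |p|² = 561, |q|² = 411
cos θ = 389/√230571 ≈ 0.8101
θ ≈ 35.89°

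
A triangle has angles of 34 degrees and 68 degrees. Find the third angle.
Sum of angles in a triangle = 180 degrees
Third angle = 180 - 34 - 68
Third angle = 78 degrees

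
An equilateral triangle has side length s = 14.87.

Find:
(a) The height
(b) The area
(a) Height h = s·√3/2 = 14.87·√3/2 = 12.88
(b) Area = (√3/4)·s² = (√3/4)·14.87² = (√3/4)·221.117 = 95.75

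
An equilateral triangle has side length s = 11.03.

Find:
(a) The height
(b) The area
(a) Height h = s·√3/2 = 11.03·√3/2 = 9.552
(b) Area = (√3/4)·s² = (√3/4)·11.03² = (√3/4)·121.661 = 52.68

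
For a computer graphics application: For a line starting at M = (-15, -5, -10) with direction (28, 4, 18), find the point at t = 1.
P(1) = (-15 + 28(1), -5 + 4(1), -10 + 18(1)) = (13, -1, 8)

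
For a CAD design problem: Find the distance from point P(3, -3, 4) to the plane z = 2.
d = |0(3) + 0(-3) + 1(4) - (2)| / √(0² + 0² + 1²) = 2/√1 = 2.0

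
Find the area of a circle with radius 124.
Area = pi * r²
Area = pi * 124²
Area = pi * 15376
Area = 48305.13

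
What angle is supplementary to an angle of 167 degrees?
Supplementary angles sum to 180 degrees.
Other angle = 180 - 167
Other angle = 13 degrees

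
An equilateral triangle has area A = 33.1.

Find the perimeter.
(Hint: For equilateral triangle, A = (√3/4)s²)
A = (√3/4)s²  →  s² = 4A/√3 = 4·33.1/√3 = 76.4412
s = 8.74306
Perimeter = 3s = 26.23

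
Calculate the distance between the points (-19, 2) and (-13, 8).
Using the distance formula: d = sqrt((x₂-x₁)² + (y₂-y₁)²)
dx = (-13) - (-19) = 6
dy = 8 - 2 = 6
d = sqrt(6² + 6²) = sqrt(36 + 36) = sqrt(72) = 8.49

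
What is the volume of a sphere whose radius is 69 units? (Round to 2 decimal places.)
Volume = (4/3) * pi * r³
Volume = (4/3) * pi * 69³
Volume = (4/3) * pi * 328509
Volume = 1376055.28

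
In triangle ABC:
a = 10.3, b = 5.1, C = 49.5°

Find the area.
Using A = ½ab·sin(C):
A = ½·10.3·5.1·sin(49.5°) = ½·52.53·0.760406 = 19.97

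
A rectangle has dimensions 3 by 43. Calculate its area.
Area = length * width
Area = 3 * 43
Area = 129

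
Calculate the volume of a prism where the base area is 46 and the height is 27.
Volume = base area * height
Volume = 46 * 27
Volume = 1242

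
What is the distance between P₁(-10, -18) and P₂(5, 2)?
Using the distance formula: d = sqrt((x₂-x₁)² + (y₂-y₁)²)
dx = 5 - (-10) = 15
dy = 2 - (-18) = 20
d = sqrt(15² + 20²) = sqrt(225 + 400) = sqrt(625) = 25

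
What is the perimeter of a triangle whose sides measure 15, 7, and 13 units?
Perimeter = sum of all sides
Perimeter = 15 + 7 + 13
Perimeter = 35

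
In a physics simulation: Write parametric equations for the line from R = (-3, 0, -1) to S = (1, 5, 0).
Direction vector d = S - R = (4, 5, 1)
x = -3 + 4t, y = 0 + 5t, z = -1 + t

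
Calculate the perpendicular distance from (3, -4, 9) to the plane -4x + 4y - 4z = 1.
d = |(-4)(3) + 4(-4) + (-4)(9) - (1)| / √((-4)² + 4² + (-4)²) = 65/√48 = 9.382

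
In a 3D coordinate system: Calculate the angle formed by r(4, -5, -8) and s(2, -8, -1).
r·s = 56, |r|² = 105, |s|² = 69
cos θ = 56/√7245 ≈ 0.6579
θ ≈ 48.86°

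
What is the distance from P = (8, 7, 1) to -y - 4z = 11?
d = |0(8) + (-1)(7) + (-4)(1) - (11)| / √(0² + (-1)² + (-4)²) = 22/√17 = 5.336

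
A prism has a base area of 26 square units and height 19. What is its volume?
Volume = base area * height
Volume = 26 * 19
Volume = 494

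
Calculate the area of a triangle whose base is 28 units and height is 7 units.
Area = (1/2) * base * height
Area = (1/2) * 28 * 7
Area = 98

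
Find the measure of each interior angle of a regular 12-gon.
Interior angle of a regular n-gon = (n-2)*180/n
Interior angle = (12-2)*180/12
Interior angle = 10*180/12
Interior angle = 1800/12
Interior angle = 150 degrees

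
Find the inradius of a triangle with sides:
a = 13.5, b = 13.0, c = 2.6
s = (a+b+c)/2 = (13.5+13.0+2.6)/2 = 14.55
Area = √(s(s-a)(s-b)(s-c)) = √(14.55·1.05·1.55·11.95) = 16.8219
r = Area/s = 16.8219/14.55 = 1.156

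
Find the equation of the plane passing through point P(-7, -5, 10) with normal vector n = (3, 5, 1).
d = n·P = (3)(-7) + (5)(-5) + (1)(10) = -36
Plane: 3x + 5y + z = -36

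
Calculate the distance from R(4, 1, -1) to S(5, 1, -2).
d = √[(1)² + (0)² + (-1)²] = √2 = 1.414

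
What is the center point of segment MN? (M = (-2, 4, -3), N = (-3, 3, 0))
Midpoint = ((-2-3)/2, (4+3)/2, (-3+0)/2) = (-2.5, 3.5, -1.5)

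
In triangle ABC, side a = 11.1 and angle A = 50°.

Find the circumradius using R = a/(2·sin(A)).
R = a/(2·sin(A)) = 11.1/(2·sin(50°))
R = 11.1/(2·0.766044) = 11.1/1.532089 = 7.245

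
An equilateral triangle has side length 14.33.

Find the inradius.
For an equilateral triangle, r = s/(2√3) where s is the side.
r = 14.33/(2√3) = 14.33/3.464102 = 4.137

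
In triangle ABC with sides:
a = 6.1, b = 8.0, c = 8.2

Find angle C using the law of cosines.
cos(C) = (a² + b² - c²)/(2ab)
cos(C) = (6.1² + 8.0² - 8.2²)/(2·6.1·8.0) = 33.97/97.6 = 0.348053
C = arccos(0.348053) = 69.63°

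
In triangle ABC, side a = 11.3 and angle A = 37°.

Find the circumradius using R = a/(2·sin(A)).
R = a/(2·sin(A)) = 11.3/(2·sin(37°))
R = 11.3/(2·0.601815) = 11.3/1.203630 = 9.388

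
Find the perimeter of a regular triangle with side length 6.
Perimeter = number of sides * side length
Perimeter = 3 * 6
Perimeter = 18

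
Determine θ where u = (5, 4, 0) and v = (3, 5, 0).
u·v = 35, |u|² = 41, |v|² = 34
cos θ = 35/√1394 ≈ 0.9374
θ ≈ 20.38°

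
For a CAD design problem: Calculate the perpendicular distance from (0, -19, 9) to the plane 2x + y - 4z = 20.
d = |2(0) + 1(-19) + (-4)(9) - (20)| / √(2² + 1² + (-4)²) = 75/√21 = 16.37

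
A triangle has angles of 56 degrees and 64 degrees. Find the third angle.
Sum of angles in a triangle = 180 degrees
Third angle = 180 - 56 - 64
Third angle = 60 degrees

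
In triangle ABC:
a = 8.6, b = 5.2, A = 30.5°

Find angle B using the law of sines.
sin(B)/b = sin(A)/a
sin(B) = b·sin(A)/a = 5.2·sin(30.5°)/8.6 = 0.306884
B = arcsin(0.306884) = 17.87°  (b ≤ a, so B ≤ A and the acute solution is unique)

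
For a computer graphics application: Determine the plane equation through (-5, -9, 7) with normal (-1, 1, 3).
d = n·P = (-1)(-5) + (1)(-9) + (3)(7) = 17
Plane: -x + y + 3z = 17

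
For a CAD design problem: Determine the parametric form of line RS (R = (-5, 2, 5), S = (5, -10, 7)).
Direction vector d = S - R = (10, -12, 2)
x = -5 + 10t, y = 2 - 12t, z = 5 + 2t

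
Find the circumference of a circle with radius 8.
Circumference = 2 * pi * r
Circumference = 2 * pi * 8
Circumference = 50.27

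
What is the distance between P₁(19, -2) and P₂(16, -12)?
Using the distance formula: d = sqrt((x₂-x₁)² + (y₂-y₁)²)
dx = 16 - 19 = -3
dy = (-12) - (-2) = -10
d = sqrt((-3)² + (-10)²) = sqrt(9 + 100) = sqrt(109) = 10.44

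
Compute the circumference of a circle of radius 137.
Circumference = 2 * pi * r
Circumference = 2 * pi * 137
Circumference = 860.80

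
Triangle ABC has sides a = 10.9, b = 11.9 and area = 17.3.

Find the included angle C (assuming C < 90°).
Area = ½ab·sin(C)  →  sin(C) = 2·Area/(ab)
sin(C) = 2·17.3/(10.9·11.9) = 0.266749
C = arcsin(0.266749) = 15.47°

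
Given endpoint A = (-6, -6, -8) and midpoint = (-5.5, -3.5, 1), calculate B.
B = (2×(-5.5) - (-6), 2×(-3.5) - (-6), 2×1 - (-8)) = (-5, -1, 10)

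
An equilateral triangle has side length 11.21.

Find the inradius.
For an equilateral triangle, r = s/(2√3) where s is the side.
r = 11.21/(2√3) = 11.21/3.464102 = 3.236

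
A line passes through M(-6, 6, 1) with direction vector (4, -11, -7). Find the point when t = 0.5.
P(0.5) = (-6 + 4(0.5), 6 + (-11)(0.5), 1 + (-7)(0.5)) = (-4, 0.5, -2.5)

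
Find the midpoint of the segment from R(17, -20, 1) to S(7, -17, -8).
Midpoint = ((17+7)/2, (-20-17)/2, (1-8)/2) = (12, -18.5, -3.5)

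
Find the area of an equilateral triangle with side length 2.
Area = (sqrt(3)/4) * s²
Area = (sqrt(3)/4) * 2²
Area = (sqrt(3)/4) * 4
Area = 1.73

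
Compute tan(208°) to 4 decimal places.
tan(208 degrees) = 0.5317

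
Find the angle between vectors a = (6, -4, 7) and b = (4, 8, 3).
a·b = 13, |a|² = 101, |b|² = 89
cos θ = 13/√8989 ≈ 0.1371
θ ≈ 82.12°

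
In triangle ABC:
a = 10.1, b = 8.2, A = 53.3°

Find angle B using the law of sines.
sin(B)/b = sin(A)/a
sin(B) = b·sin(A)/a = 8.2·sin(53.3°)/10.1 = 0.650947
B = arcsin(0.650947) = 40.61°  (b ≤ a, so B ≤ A and the acute solution is unique)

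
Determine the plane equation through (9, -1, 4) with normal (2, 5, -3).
d = n·P = (2)(9) + (5)(-1) + (-3)(4) = 1
Plane: 2x + 5y - 3z = 1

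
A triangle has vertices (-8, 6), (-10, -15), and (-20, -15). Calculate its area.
Using the coordinate formula: Area = (1/2)|x₁(y₂-y₃) + x₂(y₃-y₁) + x₃(y₁-y₂)|
Area = (1/2)|(-8)((-15)-(-15)) + (-10)((-15)-6) + (-20)(6-(-15))|
Area = (1/2)|(-8)*0 + (-10)*(-21) + (-20)*21|
Area = (1/2)|0 + 210 + (-420)|
Area = (1/2)*210 = 105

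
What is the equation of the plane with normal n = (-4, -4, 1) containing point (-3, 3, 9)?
d = n·P = (-4)(-3) + (-4)(3) + (1)(9) = 9
Plane: -4x - 4y + z = 9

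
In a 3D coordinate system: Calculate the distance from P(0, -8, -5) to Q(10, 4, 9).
d = √[(10)² + (12)² + (14)²] = √440 = 20.98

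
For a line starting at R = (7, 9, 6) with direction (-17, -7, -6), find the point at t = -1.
P(-1) = (7 + (-17)(-1), 9 + (-7)(-1), 6 + (-6)(-1)) = (24, 16, 12)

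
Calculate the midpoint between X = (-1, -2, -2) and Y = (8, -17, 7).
Midpoint = ((-1+8)/2, (-2-17)/2, (-2+7)/2) = (3.5, -9.5, 2.5)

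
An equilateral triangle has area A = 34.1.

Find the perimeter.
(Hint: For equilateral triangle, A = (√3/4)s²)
A = (√3/4)s²  →  s² = 4A/√3 = 4·34.1/√3 = 78.7506
s = 8.87415
Perimeter = 3s = 26.62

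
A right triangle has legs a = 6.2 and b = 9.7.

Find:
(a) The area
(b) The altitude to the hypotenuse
(a) Area = ½ab = ½·6.2·9.7 = 30.07
(b) Hypotenuse c = √(6.2² + 9.7²) = √132.53 = 11.5122
    Area = ½·c·h_c  →  h_c = 2·Area/c = 2·30.07/11.5122 = 5.224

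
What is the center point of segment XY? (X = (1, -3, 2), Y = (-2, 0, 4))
Midpoint = ((1-2)/2, (-3+0)/2, (2+4)/2) = (-0.5, -1.5, 3)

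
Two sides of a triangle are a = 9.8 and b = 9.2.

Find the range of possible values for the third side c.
By the triangle inequality: |a - b| < c < a + b
|9.8 - 9.2| < c < 9.8 + 9.2
0.6 < c < 19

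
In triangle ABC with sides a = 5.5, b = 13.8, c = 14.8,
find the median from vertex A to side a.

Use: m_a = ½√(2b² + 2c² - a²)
m_a = ½√(2·13.8² + 2·14.8² - 5.5²)
m_a = ½√(380.88 + 438.08 - 30.25) = ½√788.71 = 14.04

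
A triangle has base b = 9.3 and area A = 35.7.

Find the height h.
A = ½bh  →  h = 2A/b
h = 2·35.7/9.3 = 7.677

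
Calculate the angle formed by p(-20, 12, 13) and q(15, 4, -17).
p·q = -473, |p|² = 713, |q|² = 530
cos θ = -473/√377890 ≈ -0.7694
θ ≈ 140.3°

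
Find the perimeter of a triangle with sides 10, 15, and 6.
Perimeter = sum of all sides
Perimeter = 10 + 15 + 6
Perimeter = 31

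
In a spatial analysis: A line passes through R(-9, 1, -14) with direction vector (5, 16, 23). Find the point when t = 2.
P(2) = (-9 + 5(2), 1 + 16(2), -14 + 23(2)) = (1, 33, 32)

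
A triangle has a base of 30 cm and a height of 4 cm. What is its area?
Area = (1/2) * base * height
Area = (1/2) * 30 * 4
Area = 60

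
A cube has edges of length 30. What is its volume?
Volume = s³
Volume = 30³
Volume = 27000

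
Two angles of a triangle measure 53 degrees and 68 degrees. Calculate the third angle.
Sum of angles in a triangle = 180 degrees
Third angle = 180 - 53 - 68
Third angle = 59 degrees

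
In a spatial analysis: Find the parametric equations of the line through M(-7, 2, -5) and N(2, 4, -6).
Direction vector d = N - M = (9, 2, -1)
x = -7 + 9t, y = 2 + 2t, z = -5 - t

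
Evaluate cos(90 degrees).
cos(90 degrees) = 0
Decimal approximation: 0.0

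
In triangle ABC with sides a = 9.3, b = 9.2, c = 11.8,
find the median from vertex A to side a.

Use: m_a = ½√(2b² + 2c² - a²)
m_a = ½√(2·9.2² + 2·11.8² - 9.3²)
m_a = ½√(169.28 + 278.48 - 86.49) = ½√361.27 = 9.504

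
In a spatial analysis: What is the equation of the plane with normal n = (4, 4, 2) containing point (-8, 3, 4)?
d = n·P = (4)(-8) + (4)(3) + (2)(4) = -12
Plane: 4x + 4y + 2z = -12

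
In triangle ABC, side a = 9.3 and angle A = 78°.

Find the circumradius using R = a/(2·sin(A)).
R = a/(2·sin(A)) = 9.3/(2·sin(78°))
R = 9.3/(2·0.978148) = 9.3/1.956295 = 4.754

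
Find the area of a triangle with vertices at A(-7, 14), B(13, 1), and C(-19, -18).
Using the coordinate formula: Area = (1/2)|x₁(y₂-y₃) + x₂(y₃-y₁) + x₃(y₁-y₂)|
Area = (1/2)|(-7)(1-(-18)) + 13((-18)-14) + (-19)(14-1)|
Area = (1/2)|(-7)*19 + 13*(-32) + (-19)*13|
Area = (1/2)|(-133) + (-416) + (-247)|
Area = (1/2)*796 = 398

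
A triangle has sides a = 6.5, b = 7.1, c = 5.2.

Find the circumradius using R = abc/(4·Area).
s = (a+b+c)/2 = 9.4
Area = √(s(s-a)(s-b)(s-c)) = √(9.4·2.9·2.3·4.2) = 16.2275
R = abc/(4·Area) = (6.5·7.1·5.2)/(4·16.2275) = 239.98/64.91 = 3.697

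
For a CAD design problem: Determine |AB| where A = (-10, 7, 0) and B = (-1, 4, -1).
d = √[(9)² + (-3)² + (-1)²] = √91 = 9.539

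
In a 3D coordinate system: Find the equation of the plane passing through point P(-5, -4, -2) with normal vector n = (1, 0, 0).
d = n·P = (1)(-5) + (0)(-4) + (0)(-2) = -5
Plane: x = -5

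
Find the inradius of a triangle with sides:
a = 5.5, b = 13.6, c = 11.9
s = (a+b+c)/2 = (5.5+13.6+11.9)/2 = 15.5
Area = √(s(s-a)(s-b)(s-c)) = √(15.5·10·1.9·3.6) = 32.5607
r = Area/s = 32.5607/15.5 = 2.101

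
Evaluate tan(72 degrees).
tan(72 degrees) = 3.0777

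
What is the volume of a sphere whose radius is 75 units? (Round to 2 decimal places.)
Volume = (4/3) * pi * r³
Volume = (4/3) * pi * 75³
Volume = (4/3) * pi * 421875
Volume = 1767145.87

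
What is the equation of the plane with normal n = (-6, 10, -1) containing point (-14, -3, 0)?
d = n·P = (-6)(-14) + (10)(-3) + (-1)(0) = 54
Plane: -6x + 10y - z = 54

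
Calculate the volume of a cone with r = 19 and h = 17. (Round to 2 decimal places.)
Volume = (1/3) * pi * r² * h
Volume = (1/3) * pi * 19² * 17
Volume = (1/3) * pi * 361 * 17
Volume = (1/3) * pi * 6137
Volume = 6426.65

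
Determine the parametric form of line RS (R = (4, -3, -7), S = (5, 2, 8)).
Direction vector d = S - R = (1, 5, 15)
x = 4 + t, y = -3 + 5t, z = -7 + 15t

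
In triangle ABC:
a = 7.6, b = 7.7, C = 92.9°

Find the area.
Using A = ½ab·sin(C):
A = ½·7.6·7.7·sin(92.9°) = ½·58.52·0.998719 = 29.22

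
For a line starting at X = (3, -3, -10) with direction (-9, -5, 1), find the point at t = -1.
P(-1) = (3 + (-9)(-1), -3 + (-5)(-1), -10 + 1(-1)) = (12, 2, -11)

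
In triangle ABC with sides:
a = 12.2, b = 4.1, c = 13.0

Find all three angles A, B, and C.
By the law of cosines:
cos(A) = (b² + c² - a²)/(2bc) = 0.346811  →  A = 69.71°
cos(B) = (a² + c² - b²)/(2ac) = 0.949023  →  B = 18.37°
cos(C) = (a² + b² - c²)/(2ab) = -0.033487  →  C = 91.92°
Check: A + B + C = 180.0° ✓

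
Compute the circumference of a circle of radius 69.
Circumference = 2 * pi * r
Circumference = 2 * pi * 69
Circumference = 433.54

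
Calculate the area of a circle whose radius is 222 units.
Area = pi * r²
Area = pi * 222²
Area = pi * 49284
Area = 154830.25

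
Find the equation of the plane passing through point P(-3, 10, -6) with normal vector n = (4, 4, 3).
d = n·P = (4)(-3) + (4)(10) + (3)(-6) = 10
Plane: 4x + 4y + 3z = 10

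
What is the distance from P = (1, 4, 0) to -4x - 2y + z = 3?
d = |(-4)(1) + (-2)(4) + 1(0) - (3)| / √((-4)² + (-2)² + 1²) = 15/√21 = 3.273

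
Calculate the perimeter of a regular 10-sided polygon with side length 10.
Perimeter = number of sides * side length
Perimeter = 10 * 10
Perimeter = 100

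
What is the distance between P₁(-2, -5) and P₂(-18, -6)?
Using the distance formula: d = sqrt((x₂-x₁)² + (y₂-y₁)²)
dx = (-18) - (-2) = -16
dy = (-6) - (-5) = -1
d = sqrt((-16)² + (-1)²) = sqrt(256 + 1) = sqrt(257) = 16.03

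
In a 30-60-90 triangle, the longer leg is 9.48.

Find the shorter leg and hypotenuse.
In a 30-60-90 triangle, sides are in ratio 1 : √3 : 2.
Long leg = short leg·√3  →  short leg = 9.48/√3 = 5.473
Hypotenuse = 2·(short leg) = 2·9.48/√3 = 10.95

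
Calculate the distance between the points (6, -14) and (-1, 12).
Using the distance formula: d = sqrt((x₂-x₁)² + (y₂-y₁)²)
dx = (-1) - 6 = -7
dy = 12 - (-14) = 26
d = sqrt((-7)² + 26²) = sqrt(49 + 676) = sqrt(725) = 26.93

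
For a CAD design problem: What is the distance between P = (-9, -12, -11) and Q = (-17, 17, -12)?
d = √[(-8)² + (29)² + (-1)²] = √906 = 30.1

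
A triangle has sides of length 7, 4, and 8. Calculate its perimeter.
Perimeter = sum of all sides
Perimeter = 7 + 4 + 8
Perimeter = 19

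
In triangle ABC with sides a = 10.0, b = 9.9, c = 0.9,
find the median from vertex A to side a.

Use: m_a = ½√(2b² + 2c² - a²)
m_a = ½√(2·9.9² + 2·0.9² - 10.0²)
m_a = ½√(196.02 + 1.62 - 100) = ½√97.64 = 4.941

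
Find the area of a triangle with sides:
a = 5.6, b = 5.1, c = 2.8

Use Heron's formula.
s = (a+b+c)/2 = (5.6+5.1+2.8)/2 = 6.75
A = √(s(s-a)(s-b)(s-c)) = √(6.75·1.15·1.65·3.95)
A = √50.5921 = 7.113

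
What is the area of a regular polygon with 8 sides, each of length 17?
For a regular 8-gon with side length s = 17:
Apothem a = s / (2*tan(pi/8)) = 17 / (2*tan(pi/8)) ≈ 20.52082
Perimeter P = 8 * 17 = 136
Area = (1/2) * P * a = (1/2) * 136 * 20.52082 = 1395.42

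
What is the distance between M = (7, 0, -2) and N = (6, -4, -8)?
d = √[(-1)² + (-4)² + (-6)²] = √53 = 7.28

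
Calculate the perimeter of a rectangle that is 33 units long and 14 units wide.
Perimeter = 2 * (length + width)
Perimeter = 2 * (33 + 14)
Perimeter = 2 * 47
Perimeter = 94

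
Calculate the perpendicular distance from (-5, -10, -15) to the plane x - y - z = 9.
d = |1(-5) + (-1)(-10) + (-1)(-15) - (9)| / √(1² + (-1)² + (-1)²) = 11/√3 = 6.351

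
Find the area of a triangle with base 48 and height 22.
Area = (1/2) * base * height
Area = (1/2) * 48 * 22
Area = 528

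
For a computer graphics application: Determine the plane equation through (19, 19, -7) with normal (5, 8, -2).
d = n·P = (5)(19) + (8)(19) + (-2)(-7) = 261
Plane: 5x + 8y - 2z = 261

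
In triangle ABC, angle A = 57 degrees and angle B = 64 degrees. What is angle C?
Sum of angles in a triangle = 180 degrees
Third angle = 180 - 57 - 64
Third angle = 59 degrees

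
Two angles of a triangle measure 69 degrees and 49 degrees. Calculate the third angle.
Sum of angles in a triangle = 180 degrees
Third angle = 180 - 69 - 49
Third angle = 62 degrees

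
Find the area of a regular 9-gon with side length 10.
For a regular 9-gon with side length s = 10:
Apothem a = s / (2*tan(pi/9)) = 10 / (2*tan(pi/9)) ≈ 13.7374
Perimeter P = 9 * 10 = 90
Area = (1/2) * P * a = (1/2) * 90 * 13.7374 = 618.18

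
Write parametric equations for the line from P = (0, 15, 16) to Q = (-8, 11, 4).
Direction vector d = Q - P = (-8, -4, -12)
x = 0 - 8t, y = 15 - 4t, z = 16 - 12t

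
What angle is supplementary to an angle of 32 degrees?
Supplementary angles sum to 180 degrees.
Other angle = 180 - 32
Other angle = 148 degrees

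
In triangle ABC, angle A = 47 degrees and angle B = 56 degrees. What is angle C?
Sum of angles in a triangle = 180 degrees
Third angle = 180 - 47 - 56
Third angle = 77 degrees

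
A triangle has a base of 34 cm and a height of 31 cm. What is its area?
Area = (1/2) * base * height
Area = (1/2) * 34 * 31
Area = 527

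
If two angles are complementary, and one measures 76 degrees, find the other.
Complementary angles sum to 90 degrees.
Other angle = 90 - 76
Other angle = 14 degrees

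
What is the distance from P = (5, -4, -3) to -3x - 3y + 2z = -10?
d = |(-3)(5) + (-3)(-4) + 2(-3) - (-10)| / √((-3)² + (-3)² + 2²) = 1/√22 = 0.2132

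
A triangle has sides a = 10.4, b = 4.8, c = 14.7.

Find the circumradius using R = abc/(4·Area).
s = (a+b+c)/2 = 14.95
Area = √(s(s-a)(s-b)(s-c)) = √(14.95·4.55·10.15·0.25) = 13.138
R = abc/(4·Area) = (10.4·4.8·14.7)/(4·13.138) = 733.824/52.552 = 13.96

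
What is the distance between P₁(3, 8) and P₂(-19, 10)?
Using the distance formula: d = sqrt((x₂-x₁)² + (y₂-y₁)²)
dx = (-19) - 3 = -22
dy = 10 - 8 = 2
d = sqrt((-22)² + 2²) = sqrt(484 + 4) = sqrt(488) = 22.09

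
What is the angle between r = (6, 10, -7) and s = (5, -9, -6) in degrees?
r·s = -18, |r|² = 185, |s|² = 142
cos θ = -18/√26270 ≈ -0.1111
θ ≈ 96.38°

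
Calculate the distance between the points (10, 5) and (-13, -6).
Using the distance formula: d = sqrt((x₂-x₁)² + (y₂-y₁)²)
dx = (-13) - 10 = -23
dy = (-6) - 5 = -11
d = sqrt((-23)² + (-11)²) = sqrt(529 + 121) = sqrt(650) = 25.50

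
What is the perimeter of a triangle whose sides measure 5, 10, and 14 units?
Perimeter = sum of all sides
Perimeter = 5 + 10 + 14
Perimeter = 29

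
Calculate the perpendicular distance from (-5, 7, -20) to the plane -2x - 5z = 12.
d = |(-2)(-5) + 0(7) + (-5)(-20) - (12)| / √((-2)² + 0² + (-5)²) = 98/√29 = 18.2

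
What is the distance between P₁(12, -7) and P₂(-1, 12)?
Using the distance formula: d = sqrt((x₂-x₁)² + (y₂-y₁)²)
dx = (-1) - 12 = -13
dy = 12 - (-7) = 19
d = sqrt((-13)² + 19²) = sqrt(169 + 361) = sqrt(530) = 23.02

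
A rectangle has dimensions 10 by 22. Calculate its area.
Area = length * width
Area = 10 * 22
Area = 220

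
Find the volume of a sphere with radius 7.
Volume = (4/3) * pi * r³
Volume = (4/3) * pi * 7³
Volume = (4/3) * pi * 343
Volume = 1436.76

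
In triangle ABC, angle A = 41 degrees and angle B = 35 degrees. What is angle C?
Sum of angles in a triangle = 180 degrees
Third angle = 180 - 41 - 35
Third angle = 104 degrees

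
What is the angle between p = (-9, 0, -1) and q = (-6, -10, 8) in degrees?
p·q = 46, |p|² = 82, |q|² = 200
cos θ = 46/√16400 ≈ 0.3592
θ ≈ 68.95°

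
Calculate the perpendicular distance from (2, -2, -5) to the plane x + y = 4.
d = |1(2) + 1(-2) + 0(-5) - (4)| / √(1² + 1² + 0²) = 4/√2 = 2.828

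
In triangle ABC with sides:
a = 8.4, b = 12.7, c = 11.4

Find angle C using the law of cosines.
cos(C) = (a² + b² - c²)/(2ab)
cos(C) = (8.4² + 12.7² - 11.4²)/(2·8.4·12.7) = 101.89/213.36 = 0.477550
C = arccos(0.477550) = 61.47°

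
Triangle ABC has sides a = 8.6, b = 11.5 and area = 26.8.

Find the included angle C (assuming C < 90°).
Area = ½ab·sin(C)  →  sin(C) = 2·Area/(ab)
sin(C) = 2·26.8/(8.6·11.5) = 0.541962
C = arcsin(0.541962) = 32.82°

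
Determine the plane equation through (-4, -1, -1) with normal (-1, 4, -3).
d = n·P = (-1)(-4) + (4)(-1) + (-3)(-1) = 3
Plane: -x + 4y - 3z = 3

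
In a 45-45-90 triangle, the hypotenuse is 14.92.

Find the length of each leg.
In a 45-45-90 triangle, hypotenuse = leg·√2  →  leg = hypotenuse/√2
leg = 14.92/√2 = 10.55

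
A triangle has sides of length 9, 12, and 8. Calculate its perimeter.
Perimeter = sum of all sides
Perimeter = 9 + 12 + 8
Perimeter = 29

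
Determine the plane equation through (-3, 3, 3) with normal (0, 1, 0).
d = n·P = (0)(-3) + (1)(3) + (0)(3) = 3
Plane: y = 3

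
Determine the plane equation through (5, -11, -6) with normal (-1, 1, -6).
d = n·P = (-1)(5) + (1)(-11) + (-6)(-6) = 20
Plane: -x + y - 6z = 20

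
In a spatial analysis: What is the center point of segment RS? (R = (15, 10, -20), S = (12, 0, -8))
Midpoint = ((15+12)/2, (10+0)/2, (-20-8)/2) = (13.5, 5, -14)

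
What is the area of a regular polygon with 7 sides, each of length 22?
For a regular 7-gon with side length s = 22:
Apothem a = s / (2*tan(pi/7)) = 22 / (2*tan(pi/7)) ≈ 22.8417
Perimeter P = 7 * 22 = 154
Area = (1/2) * P * a = (1/2) * 154 * 22.8417 = 1758.81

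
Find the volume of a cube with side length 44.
Volume = s³
Volume = 44³
Volume = 85184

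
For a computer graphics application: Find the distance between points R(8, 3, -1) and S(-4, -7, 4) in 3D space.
d = √[(-12)² + (-10)² + (5)²] = √269 = 16.4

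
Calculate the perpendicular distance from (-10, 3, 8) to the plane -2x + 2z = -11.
d = |(-2)(-10) + 0(3) + 2(8) - (-11)| / √((-2)² + 0² + 2²) = 47/√8 = 16.62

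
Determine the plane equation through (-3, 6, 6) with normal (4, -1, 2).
d = n·P = (4)(-3) + (-1)(6) + (2)(6) = -6
Plane: 4x - y + 2z = -6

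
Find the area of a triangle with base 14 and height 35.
Area = (1/2) * base * height
Area = (1/2) * 14 * 35
Area = 245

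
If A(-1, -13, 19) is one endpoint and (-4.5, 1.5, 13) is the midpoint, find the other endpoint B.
B = (2×(-4.5) - (-1), 2×1.5 - (-13), 2×13 - 19) = (-8, 16, 7)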